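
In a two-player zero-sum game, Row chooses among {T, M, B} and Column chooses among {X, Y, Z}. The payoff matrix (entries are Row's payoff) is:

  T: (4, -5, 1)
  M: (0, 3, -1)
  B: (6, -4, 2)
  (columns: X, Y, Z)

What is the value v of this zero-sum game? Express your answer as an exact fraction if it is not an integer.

1/5

Row minima: T → -5, M → -1, B → -4; maximin = -1.
Column maxima: X → 6, Y → 3, Z → 2; minimax = 2.
-1 ≠ 2, so there is no saddle point; optimal play is mixed.
T is strictly dominated by B, so Row never plays it.
X is strictly dominated by Z (it gives Row strictly more in every row), so Column never plays it.
On the remaining 2×2 (M, B vs Y, Z):
Let Row play M with probability p. Expected payoff against Y: 3p + (-4)(1−p) = 7p − 4; against Z: (-1)p + 2(1−p) = −3p + 2.
Setting these equal: 7p − 4 = −3p + 2 ⇒ 10p = 6 ⇒ p = 3/5, and the value is (7)·(3/5) − 4 = 1/5.
For Column: with q = P(Y), equating M's and B's payoffs gives 4q − 1 = −6q + 2 ⇒ q = 3/10.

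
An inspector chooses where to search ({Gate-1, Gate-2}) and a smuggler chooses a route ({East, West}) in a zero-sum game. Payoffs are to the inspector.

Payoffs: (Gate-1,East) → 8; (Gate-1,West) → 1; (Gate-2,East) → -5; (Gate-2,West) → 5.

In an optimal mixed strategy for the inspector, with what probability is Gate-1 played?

Row minima: Gate-1 → 1, Gate-2 → -5; maximin = 1.
Column maxima: East → 8, West → 5; minimax = 5.
1 ≠ 5, so there is no saddle point; optimal play is mixed.
Let the inspector play Gate-1 with probability p. Expected payoff against East: 8p + (-5)(1−p) = 13p − 5; against West: 1p + 5(1−p) = −4p + 5.
Setting these equal: 13p − 5 = −4p + 5 ⇒ 17p = 10 ⇒ p = 10/17, and the value is (13)·(10/17) − 5 = 45/17.
For the smuggler: with q = P(East), equating Gate-1's and Gate-2's payoffs gives 7q + 1 = −10q + 5 ⇒ q = 4/17.

10/17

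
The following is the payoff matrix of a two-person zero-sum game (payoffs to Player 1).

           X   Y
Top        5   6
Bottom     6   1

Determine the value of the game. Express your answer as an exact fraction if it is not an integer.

31/6

Row minima: Top → 5, Bottom → 1; maximin = 5.
Column maxima: X → 6, Y → 6; minimax = 6.
5 ≠ 6, so there is no saddle point; optimal play is mixed.
Let Player 1 play Top with probability p. Expected payoff against X: 5p + 6(1−p) = −p + 6; against Y: 6p + 1(1−p) = 5p + 1.
Setting these equal: −p + 6 = 5p + 1 ⇒ −6p = -5 ⇒ p = 5/6, and the value is (-1)·(5/6) + 6 = 31/6.
For Player 2: with q = P(X), equating Top's and Bottom's payoffs gives −q + 6 = 5q + 1 ⇒ q = 5/6.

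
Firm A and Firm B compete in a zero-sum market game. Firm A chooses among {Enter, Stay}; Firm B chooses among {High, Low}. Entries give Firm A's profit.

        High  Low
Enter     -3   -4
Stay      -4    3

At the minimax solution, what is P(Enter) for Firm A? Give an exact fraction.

7/8

Row minima: Enter → -4, Stay → -4; maximin = -4.
Column maxima: High → -3, Low → 3; minimax = -3.
-4 ≠ -3, so there is no saddle point; optimal play is mixed.
Let Firm A play Enter with probability p. Expected payoff against High: (-3)p + (-4)(1−p) = p − 4; against Low: (-4)p + 3(1−p) = −7p + 3.
Setting these equal: p − 4 = −7p + 3 ⇒ 8p = 7 ⇒ p = 7/8, and the value is (1)·(7/8) − 4 = -25/8.
For Firm B: with q = P(High), equating Enter's and Stay's payoffs gives q − 4 = −7q + 3 ⇒ q = 7/8.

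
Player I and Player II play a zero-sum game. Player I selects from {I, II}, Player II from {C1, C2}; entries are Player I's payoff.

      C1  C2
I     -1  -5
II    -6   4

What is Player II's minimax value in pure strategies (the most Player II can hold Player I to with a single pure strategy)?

Column maxima: C1 → -1, C2 → 4.
The smallest of these is -1.

-1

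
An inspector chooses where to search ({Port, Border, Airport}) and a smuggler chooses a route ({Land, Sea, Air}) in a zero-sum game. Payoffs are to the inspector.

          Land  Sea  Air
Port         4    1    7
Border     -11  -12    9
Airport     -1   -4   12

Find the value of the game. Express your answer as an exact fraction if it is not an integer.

1

Row minima: Port → 1, Border → -12, Airport → -4; maximin = 1.
Column maxima: Land → 4, Sea → 1, Air → 12; minimax = 1.
Since maximin = minimax = 1, there is a saddle point and the value is 1.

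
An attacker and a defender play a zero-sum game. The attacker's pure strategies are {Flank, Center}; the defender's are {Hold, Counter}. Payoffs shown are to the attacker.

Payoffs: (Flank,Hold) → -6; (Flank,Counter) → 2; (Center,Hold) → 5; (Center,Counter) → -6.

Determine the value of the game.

Row minima: Flank → -6, Center → -6; maximin = -6.
Column maxima: Hold → 5, Counter → 2; minimax = 2.
-6 ≠ 2, so there is no saddle point; optimal play is mixed.
Let the attacker play Flank with probability p. Expected payoff against Hold: (-6)p + 5(1−p) = −11p + 5; against Counter: 2p + (-6)(1−p) = 8p − 6.
Setting these equal: −11p + 5 = 8p − 6 ⇒ −19p = -11 ⇒ p = 11/19, and the value is (-11)·(11/19) + 5 = -26/19.
For the defender: with q = P(Hold), equating Flank's and Center's payoffs gives −8q + 2 = 11q − 6 ⇒ q = 8/19.

-26/19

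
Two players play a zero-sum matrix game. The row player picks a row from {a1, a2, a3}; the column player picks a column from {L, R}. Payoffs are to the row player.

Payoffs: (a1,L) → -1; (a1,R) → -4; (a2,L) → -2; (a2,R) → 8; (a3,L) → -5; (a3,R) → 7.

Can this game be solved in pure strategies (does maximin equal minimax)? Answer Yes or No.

Row minima: a1 → -4, a2 → -2, a3 → -5; maximin = -2.
Column maxima: L → -1, R → 8; minimax = -1.
-2 ≠ -1, so no pure-strategy equilibrium exists.

No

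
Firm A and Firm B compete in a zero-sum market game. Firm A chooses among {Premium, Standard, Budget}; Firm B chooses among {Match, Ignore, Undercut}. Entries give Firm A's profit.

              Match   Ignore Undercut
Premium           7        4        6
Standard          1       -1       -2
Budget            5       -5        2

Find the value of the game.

4

Row minima: Premium → 4, Standard → -2, Budget → -5; maximin = 4.
Column maxima: Match → 7, Ignore → 4, Undercut → 6; minimax = 4.
Since maximin = minimax = 4, there is a saddle point and the value is 4.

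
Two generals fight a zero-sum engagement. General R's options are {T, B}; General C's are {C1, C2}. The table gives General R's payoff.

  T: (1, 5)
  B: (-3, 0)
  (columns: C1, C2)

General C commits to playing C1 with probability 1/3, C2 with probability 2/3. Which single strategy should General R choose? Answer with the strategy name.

Expected payoff of T: (1/3)·1 + (2/3)·5 = 11/3.
Expected payoff of B: (1/3)·(-3) + (2/3)·0 = -1.
The largest is 11/3, so General R's best response is T.

T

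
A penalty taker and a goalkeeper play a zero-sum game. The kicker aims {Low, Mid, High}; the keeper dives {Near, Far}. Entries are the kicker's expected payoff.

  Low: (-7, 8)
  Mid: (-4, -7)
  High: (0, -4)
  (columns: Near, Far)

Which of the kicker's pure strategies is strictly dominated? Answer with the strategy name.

Mid

High gives a strictly higher payoff than Mid against every column: 0 > -4, -4 > -7.
So Mid is strictly dominated and the kicker never plays it.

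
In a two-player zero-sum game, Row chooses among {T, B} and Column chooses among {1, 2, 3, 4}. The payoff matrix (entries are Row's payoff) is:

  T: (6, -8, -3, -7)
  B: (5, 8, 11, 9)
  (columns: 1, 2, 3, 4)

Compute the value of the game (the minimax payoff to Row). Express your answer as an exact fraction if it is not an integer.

Row minima: T → -8, B → 5; maximin = 5.
Column maxima: 1 → 6, 2 → 8, 3 → 11, 4 → 9; minimax = 6.
5 ≠ 6, so there is no saddle point; optimal play is mixed.
3 is strictly dominated by 2 (it gives Row strictly more in every row), so Column never plays it.
4 is strictly dominated by 2 (it gives Row strictly more in every row), so Column never plays it.
On the remaining 2×2 (T, B vs 1, 2):
Let Row play T with probability p. Expected payoff against 1: 6p + 5(1−p) = p + 5; against 2: (-8)p + 8(1−p) = −16p + 8.
Setting these equal: p + 5 = −16p + 8 ⇒ 17p = 3 ⇒ p = 3/17, and the value is (1)·(3/17) + 5 = 88/17.
For Column: with q = P(1), equating T's and B's payoffs gives 14q − 8 = −3q + 8 ⇒ q = 16/17.

88/17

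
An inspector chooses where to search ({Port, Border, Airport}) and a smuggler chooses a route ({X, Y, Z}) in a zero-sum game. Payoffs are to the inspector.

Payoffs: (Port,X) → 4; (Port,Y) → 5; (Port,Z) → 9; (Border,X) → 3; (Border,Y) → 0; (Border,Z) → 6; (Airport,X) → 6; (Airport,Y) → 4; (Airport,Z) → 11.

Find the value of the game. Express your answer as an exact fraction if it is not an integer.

Row minima: Port → 4, Border → 0, Airport → 4; maximin = 4.
Column maxima: X → 6, Y → 5, Z → 11; minimax = 5.
4 ≠ 5, so there is no saddle point; optimal play is mixed.
Border is strictly dominated by Port, so the inspector never plays it.
Z is strictly dominated by X (it gives the inspector strictly more in every row), so the smuggler never plays it.
On the remaining 2×2 (Port, Airport vs X, Y):
Let the inspector play Port with probability p. Expected payoff against X: 4p + 6(1−p) = −2p + 6; against Y: 5p + 4(1−p) = p + 4.
Setting these equal: −2p + 6 = p + 4 ⇒ −3p = -2 ⇒ p = 2/3, and the value is (-2)·(2/3) + 6 = 14/3.
For the smuggler: with q = P(X), equating Port's and Airport's payoffs gives −q + 5 = 2q + 4 ⇒ q = 1/3.

14/3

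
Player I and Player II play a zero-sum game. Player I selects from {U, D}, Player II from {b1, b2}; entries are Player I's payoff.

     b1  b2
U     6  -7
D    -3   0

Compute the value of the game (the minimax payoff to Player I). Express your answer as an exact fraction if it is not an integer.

Row minima: U → -7, D → -3; maximin = -3.
Column maxima: b1 → 6, b2 → 0; minimax = 0.
-3 ≠ 0, so there is no saddle point; optimal play is mixed.
Let Player I play U with probability p. Expected payoff against b1: 6p + (-3)(1−p) = 9p − 3; against b2: (-7)p + 0(1−p) = −7p.
Setting these equal: 9p − 3 = −7p ⇒ 16p = 3 ⇒ p = 3/16, and the value is (9)·(3/16) − 3 = -21/16.
For Player II: with q = P(b1), equating U's and D's payoffs gives 13q − 7 = −3q ⇒ q = 7/16.

-21/16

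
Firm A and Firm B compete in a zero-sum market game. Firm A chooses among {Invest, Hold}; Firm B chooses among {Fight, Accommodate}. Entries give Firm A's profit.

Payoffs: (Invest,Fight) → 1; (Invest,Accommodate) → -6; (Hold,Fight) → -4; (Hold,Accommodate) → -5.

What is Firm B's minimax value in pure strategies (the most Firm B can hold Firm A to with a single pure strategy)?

Column maxima: Fight → 1, Accommodate → -5.
The smallest of these is -5.

-5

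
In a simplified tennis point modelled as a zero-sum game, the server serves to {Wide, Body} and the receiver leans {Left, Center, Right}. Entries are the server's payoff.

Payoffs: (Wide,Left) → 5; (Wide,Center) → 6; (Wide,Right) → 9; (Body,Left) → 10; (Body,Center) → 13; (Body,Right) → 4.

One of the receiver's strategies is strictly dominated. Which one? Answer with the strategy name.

Left holds the server's payoff strictly below Center in every row: 5 < 6, 10 < 13.
So Center is strictly dominated for the receiver.

Center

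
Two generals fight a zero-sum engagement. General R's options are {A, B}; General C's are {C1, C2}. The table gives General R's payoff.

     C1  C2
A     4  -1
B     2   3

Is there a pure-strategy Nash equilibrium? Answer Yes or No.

No

Row minima: A → -1, B → 2; maximin = 2.
Column maxima: C1 → 4, C2 → 3; minimax = 3.
2 ≠ 3, so no pure-strategy equilibrium exists.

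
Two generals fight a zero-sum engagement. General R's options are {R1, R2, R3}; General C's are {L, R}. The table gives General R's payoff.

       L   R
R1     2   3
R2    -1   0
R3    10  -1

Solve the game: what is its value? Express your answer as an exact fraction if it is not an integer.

8/3

Row minima: R1 → 2, R2 → -1, R3 → -1; maximin = 2.
Column maxima: L → 10, R → 3; minimax = 3.
2 ≠ 3, so there is no saddle point; optimal play is mixed.
R2 is strictly dominated by R1, so General R never plays it.
On the remaining 2×2 (R1, R3 vs L, R):
Let General R play R1 with probability p. Expected payoff against L: 2p + 10(1−p) = −8p + 10; against R: 3p + (-1)(1−p) = 4p − 1.
Setting these equal: −8p + 10 = 4p − 1 ⇒ −12p = -11 ⇒ p = 11/12, and the value is (-8)·(11/12) + 10 = 8/3.
For General C: with q = P(L), equating R1's and R3's payoffs gives −q + 3 = 11q − 1 ⇒ q = 1/3.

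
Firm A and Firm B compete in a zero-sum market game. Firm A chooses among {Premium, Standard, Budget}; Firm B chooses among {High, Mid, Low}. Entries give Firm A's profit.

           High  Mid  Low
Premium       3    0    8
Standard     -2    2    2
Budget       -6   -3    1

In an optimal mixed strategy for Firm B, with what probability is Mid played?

Row minima: Premium → 0, Standard → -2, Budget → -6; maximin = 0.
Column maxima: High → 3, Mid → 2, Low → 8; minimax = 2.
0 ≠ 2, so there is no saddle point; optimal play is mixed.
Budget is strictly dominated by Premium, so Firm A never plays it.
Low is strictly dominated by High (it gives Firm A strictly more in every row), so Firm B never plays it.
On the remaining 2×2 (Premium, Standard vs High, Mid):
Let Firm A play Premium with probability p. Expected payoff against High: 3p + (-2)(1−p) = 5p − 2; against Mid: 0p + 2(1−p) = −2p + 2.
Setting these equal: 5p − 2 = −2p + 2 ⇒ 7p = 4 ⇒ p = 4/7, and the value is (5)·(4/7) − 2 = 6/7.
For Firm B: with q = P(High), equating Premium's and Standard's payoffs gives 3q = −4q + 2 ⇒ q = 2/7.

5/7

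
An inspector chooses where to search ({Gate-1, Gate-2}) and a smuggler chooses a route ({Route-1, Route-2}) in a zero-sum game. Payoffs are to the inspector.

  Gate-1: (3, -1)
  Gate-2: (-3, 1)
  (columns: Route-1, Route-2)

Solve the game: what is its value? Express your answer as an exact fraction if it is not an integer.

0

Row minima: Gate-1 → -1, Gate-2 → -3; maximin = -1.
Column maxima: Route-1 → 3, Route-2 → 1; minimax = 1.
-1 ≠ 1, so there is no saddle point; optimal play is mixed.
Let the inspector play Gate-1 with probability p. Expected payoff against Route-1: 3p + (-3)(1−p) = 6p − 3; against Route-2: (-1)p + 1(1−p) = −2p + 1.
Setting these equal: 6p − 3 = −2p + 1 ⇒ 8p = 4 ⇒ p = 1/2, and the value is (6)·(1/2) − 3 = 0.
For the smuggler: with q = P(Route-1), equating Gate-1's and Gate-2's payoffs gives 4q − 1 = −4q + 1 ⇒ q = 1/4.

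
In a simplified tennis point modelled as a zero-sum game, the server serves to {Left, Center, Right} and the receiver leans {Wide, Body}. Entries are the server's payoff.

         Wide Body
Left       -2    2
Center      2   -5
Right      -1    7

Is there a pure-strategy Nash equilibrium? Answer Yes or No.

No

Row minima: Left → -2, Center → -5, Right → -1; maximin = -1.
Column maxima: Wide → 2, Body → 7; minimax = 2.
-1 ≠ 2, so no pure-strategy equilibrium exists.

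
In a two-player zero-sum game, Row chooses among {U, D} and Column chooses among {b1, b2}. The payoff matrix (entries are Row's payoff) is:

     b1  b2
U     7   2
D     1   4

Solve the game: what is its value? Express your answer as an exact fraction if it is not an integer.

Row minima: U → 2, D → 1; maximin = 2.
Column maxima: b1 → 7, b2 → 4; minimax = 4.
2 ≠ 4, so there is no saddle point; optimal play is mixed.
Let Row play U with probability p. Expected payoff against b1: 7p + 1(1−p) = 6p + 1; against b2: 2p + 4(1−p) = −2p + 4.
Setting these equal: 6p + 1 = −2p + 4 ⇒ 8p = 3 ⇒ p = 3/8, and the value is (6)·(3/8) + 1 = 13/4.
For Column: with q = P(b1), equating U's and D's payoffs gives 5q + 2 = −3q + 4 ⇒ q = 1/4.

13/4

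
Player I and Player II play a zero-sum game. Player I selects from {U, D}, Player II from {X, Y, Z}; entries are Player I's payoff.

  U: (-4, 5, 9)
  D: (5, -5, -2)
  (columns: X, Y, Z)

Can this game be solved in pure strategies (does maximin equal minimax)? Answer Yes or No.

No

Row minima: U → -4, D → -5; maximin = -4.
Column maxima: X → 5, Y → 5, Z → 9; minimax = 5.
-4 ≠ 5, so no pure-strategy equilibrium exists.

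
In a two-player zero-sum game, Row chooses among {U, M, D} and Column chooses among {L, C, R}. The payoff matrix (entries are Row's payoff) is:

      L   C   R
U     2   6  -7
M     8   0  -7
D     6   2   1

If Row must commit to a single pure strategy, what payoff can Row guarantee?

Row minima: U → -7, M → -7, D → 1.
The best of these is 1.

1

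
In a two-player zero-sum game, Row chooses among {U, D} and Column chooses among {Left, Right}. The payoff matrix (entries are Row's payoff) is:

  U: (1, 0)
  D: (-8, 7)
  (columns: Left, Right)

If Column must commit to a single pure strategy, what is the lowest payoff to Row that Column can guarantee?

Column maxima: Left → 1, Right → 7.
The smallest of these is 1.

1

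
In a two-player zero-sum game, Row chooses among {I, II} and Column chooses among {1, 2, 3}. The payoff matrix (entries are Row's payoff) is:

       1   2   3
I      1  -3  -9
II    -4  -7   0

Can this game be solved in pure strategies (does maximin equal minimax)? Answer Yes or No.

Row minima: I → -9, II → -7; maximin = -7.
Column maxima: 1 → 1, 2 → -3, 3 → 0; minimax = -3.
-7 ≠ -3, so no pure-strategy equilibrium exists.

No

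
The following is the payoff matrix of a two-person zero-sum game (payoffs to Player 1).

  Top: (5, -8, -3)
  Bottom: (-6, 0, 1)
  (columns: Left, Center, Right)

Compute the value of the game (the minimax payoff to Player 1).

Row minima: Top → -8, Bottom → -6; maximin = -6.
Column maxima: Left → 5, Center → 0, Right → 1; minimax = 0.
-6 ≠ 0, so there is no saddle point; optimal play is mixed.
Right is strictly dominated by Center (it gives Player 1 strictly more in every row), so Player 2 never plays it.
On the remaining 2×2 (Top, Bottom vs Left, Center):
Let Player 1 play Top with probability p. Expected payoff against Left: 5p + (-6)(1−p) = 11p − 6; against Center: (-8)p + 0(1−p) = −8p.
Setting these equal: 11p − 6 = −8p ⇒ 19p = 6 ⇒ p = 6/19, and the value is (11)·(6/19) − 6 = -48/19.
For Player 2: with q = P(Left), equating Top's and Bottom's payoffs gives 13q − 8 = −6q ⇒ q = 8/19.

-48/19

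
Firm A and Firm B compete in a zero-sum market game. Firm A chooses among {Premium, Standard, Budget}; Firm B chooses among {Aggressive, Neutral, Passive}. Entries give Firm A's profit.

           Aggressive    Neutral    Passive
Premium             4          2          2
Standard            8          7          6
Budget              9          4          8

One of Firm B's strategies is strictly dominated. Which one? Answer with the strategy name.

Neutral holds Firm A's payoff strictly below Aggressive in every row: 2 < 4, 7 < 8, 4 < 9.
So Aggressive is strictly dominated for Firm B.

Aggressive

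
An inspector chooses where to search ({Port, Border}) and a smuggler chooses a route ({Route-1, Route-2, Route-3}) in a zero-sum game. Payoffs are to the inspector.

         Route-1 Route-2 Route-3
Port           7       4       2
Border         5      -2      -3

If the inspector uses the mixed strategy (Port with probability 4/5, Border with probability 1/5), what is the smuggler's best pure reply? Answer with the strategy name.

If the smuggler plays Route-1, the inspector's expected payoff is (4/5)·7 + (1/5)·5 = 33/5.
If the smuggler plays Route-2, the inspector's expected payoff is (4/5)·4 + (1/5)·(-2) = 14/5.
If the smuggler plays Route-3, the inspector's expected payoff is (4/5)·2 + (1/5)·(-3) = 1.
The smuggler minimizes the inspector's payoff; the smallest is 1, so the best response is Route-3.

Route-3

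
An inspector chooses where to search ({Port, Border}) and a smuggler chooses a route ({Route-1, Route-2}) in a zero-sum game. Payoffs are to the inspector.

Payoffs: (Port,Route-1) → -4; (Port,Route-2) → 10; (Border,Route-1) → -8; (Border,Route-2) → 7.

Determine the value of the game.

Row minima: Port → -4, Border → -8; maximin = -4.
Column maxima: Route-1 → -4, Route-2 → 10; minimax = -4.
Since maximin = minimax = -4, there is a saddle point and the value is -4.

-4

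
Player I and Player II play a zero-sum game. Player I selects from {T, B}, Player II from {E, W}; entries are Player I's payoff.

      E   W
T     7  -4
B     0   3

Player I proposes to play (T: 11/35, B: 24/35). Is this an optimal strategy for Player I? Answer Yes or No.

No

Against E this mix gives (11/35)·7 + (24/35)·0 = 11/5.
Against W this mix gives (11/35)·(-4) + (24/35)·3 = 4/5.
Player II will play W, holding Player I to 4/5. Shifting weight toward the row that does better against W would raise this floor (the equalizing mix achieves 3/2 against both W and E), so the proposed strategy is not optimal.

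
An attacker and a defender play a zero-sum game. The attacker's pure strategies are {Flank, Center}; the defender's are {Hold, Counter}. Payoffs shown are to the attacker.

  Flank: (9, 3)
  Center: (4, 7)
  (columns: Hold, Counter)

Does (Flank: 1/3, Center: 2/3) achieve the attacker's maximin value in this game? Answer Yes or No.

Yes

Against Hold this mix gives (1/3)·9 + (2/3)·4 = 17/3.
Against Counter this mix gives (1/3)·3 + (2/3)·7 = 17/3.
All of the defender's active replies (Hold, Counter) yield 17/3, and no column does worse for the attacker. The mix makes the defender indifferent and guarantees 17/3, so it is optimal.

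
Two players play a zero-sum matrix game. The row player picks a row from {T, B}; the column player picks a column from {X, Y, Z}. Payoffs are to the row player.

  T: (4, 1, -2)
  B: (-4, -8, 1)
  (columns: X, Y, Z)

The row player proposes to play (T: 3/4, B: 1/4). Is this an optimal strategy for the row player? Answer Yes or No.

Yes

Against X this mix gives (3/4)·4 + (1/4)·(-4) = 2.
Against Y this mix gives (3/4)·1 + (1/4)·(-8) = -5/4.
Against Z this mix gives (3/4)·(-2) + (1/4)·1 = -5/4.
All of the column player's active replies (Y, Z) yield -5/4, and no column does worse for the row player. The mix makes the column player indifferent and guarantees -5/4, so it is optimal.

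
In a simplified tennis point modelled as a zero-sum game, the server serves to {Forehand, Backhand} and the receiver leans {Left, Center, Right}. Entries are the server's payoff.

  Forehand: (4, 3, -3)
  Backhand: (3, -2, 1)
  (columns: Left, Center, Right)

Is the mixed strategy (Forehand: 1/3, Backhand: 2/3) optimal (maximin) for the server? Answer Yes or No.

Yes

Against Left this mix gives (1/3)·4 + (2/3)·3 = 10/3.
Against Center this mix gives (1/3)·3 + (2/3)·(-2) = -1/3.
Against Right this mix gives (1/3)·(-3) + (2/3)·1 = -1/3.
All of the receiver's active replies (Center, Right) yield -1/3, and no column does worse for the server. The mix makes the receiver indifferent and guarantees -1/3, so it is optimal.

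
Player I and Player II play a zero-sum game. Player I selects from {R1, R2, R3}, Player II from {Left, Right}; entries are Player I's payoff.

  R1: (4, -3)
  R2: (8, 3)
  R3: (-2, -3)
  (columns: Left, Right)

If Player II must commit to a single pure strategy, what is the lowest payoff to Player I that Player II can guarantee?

Column maxima: Left → 8, Right → 3.
The smallest of these is 3.

3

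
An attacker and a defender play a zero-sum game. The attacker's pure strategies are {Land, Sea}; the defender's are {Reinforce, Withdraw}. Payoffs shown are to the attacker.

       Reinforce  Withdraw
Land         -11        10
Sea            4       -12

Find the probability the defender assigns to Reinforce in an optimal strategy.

22/37

Row minima: Land → -11, Sea → -12; maximin = -11.
Column maxima: Reinforce → 4, Withdraw → 10; minimax = 4.
-11 ≠ 4, so there is no saddle point; optimal play is mixed.
Let the attacker play Land with probability p. Expected payoff against Reinforce: (-11)p + 4(1−p) = −15p + 4; against Withdraw: 10p + (-12)(1−p) = 22p − 12.
Setting these equal: −15p + 4 = 22p − 12 ⇒ −37p = -16 ⇒ p = 16/37, and the value is (-15)·(16/37) + 4 = -92/37.
For the defender: with q = P(Reinforce), equating Land's and Sea's payoffs gives −21q + 10 = 16q − 12 ⇒ q = 22/37.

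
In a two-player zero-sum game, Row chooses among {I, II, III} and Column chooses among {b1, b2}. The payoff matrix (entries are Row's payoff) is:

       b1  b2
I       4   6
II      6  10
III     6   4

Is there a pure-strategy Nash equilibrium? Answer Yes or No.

Yes

Row minima: I → 4, II → 6, III → 4; maximin = 6.
Column maxima: b1 → 6, b2 → 10; minimax = 6.
maximin = minimax = 6, so a saddle point exists.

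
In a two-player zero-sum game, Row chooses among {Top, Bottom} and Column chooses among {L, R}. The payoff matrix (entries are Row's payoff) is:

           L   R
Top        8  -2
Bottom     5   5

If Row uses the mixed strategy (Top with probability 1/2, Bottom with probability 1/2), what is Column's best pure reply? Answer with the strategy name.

R

If Column plays L, Row's expected payoff is (1/2)·8 + (1/2)·5 = 13/2.
If Column plays R, Row's expected payoff is (1/2)·(-2) + (1/2)·5 = 3/2.
Column minimizes Row's payoff; the smallest is 3/2, so the best response is R.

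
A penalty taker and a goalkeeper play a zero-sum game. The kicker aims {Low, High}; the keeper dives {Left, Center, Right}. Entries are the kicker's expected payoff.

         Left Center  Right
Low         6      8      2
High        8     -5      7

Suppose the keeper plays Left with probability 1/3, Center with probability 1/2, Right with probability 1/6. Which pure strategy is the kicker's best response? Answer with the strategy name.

Expected payoff of Low: (1/3)·6 + (1/2)·8 + (1/6)·2 = 19/3.
Expected payoff of High: (1/3)·8 + (1/2)·(-5) + (1/6)·7 = 4/3.
The largest is 19/3, so the kicker's best response is Low.

Low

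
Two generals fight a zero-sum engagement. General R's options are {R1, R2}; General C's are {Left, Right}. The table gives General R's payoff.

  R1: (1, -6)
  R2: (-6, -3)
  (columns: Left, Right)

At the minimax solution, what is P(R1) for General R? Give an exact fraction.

Row minima: R1 → -6, R2 → -6; maximin = -6.
Column maxima: Left → 1, Right → -3; minimax = -3.
-6 ≠ -3, so there is no saddle point; optimal play is mixed.
Let General R play R1 with probability p. Expected payoff against Left: 1p + (-6)(1−p) = 7p − 6; against Right: (-6)p + (-3)(1−p) = −3p − 3.
Setting these equal: 7p − 6 = −3p − 3 ⇒ 10p = 3 ⇒ p = 3/10, and the value is (7)·(3/10) − 6 = -39/10.
For General C: with q = P(Left), equating R1's and R2's payoffs gives 7q − 6 = −3q − 3 ⇒ q = 3/10.

3/10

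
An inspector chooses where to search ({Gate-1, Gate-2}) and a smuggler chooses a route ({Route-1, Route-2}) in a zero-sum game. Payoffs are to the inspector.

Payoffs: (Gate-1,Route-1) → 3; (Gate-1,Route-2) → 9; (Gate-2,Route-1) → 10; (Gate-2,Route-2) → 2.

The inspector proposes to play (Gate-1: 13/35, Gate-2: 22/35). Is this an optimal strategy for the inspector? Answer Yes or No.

Against Route-1 this mix gives (13/35)·3 + (22/35)·10 = 37/5.
Against Route-2 this mix gives (13/35)·9 + (22/35)·2 = 23/5.
The smuggler will play Route-2, holding the inspector to 23/5. Shifting weight toward the row that does better against Route-2 would raise this floor (the equalizing mix achieves 6 against both Route-2 and Route-1), so the proposed strategy is not optimal.

No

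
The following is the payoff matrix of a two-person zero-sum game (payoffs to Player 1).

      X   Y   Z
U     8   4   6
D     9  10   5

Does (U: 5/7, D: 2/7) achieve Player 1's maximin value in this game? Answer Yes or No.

Yes

Against X this mix gives (5/7)·8 + (2/7)·9 = 58/7.
Against Y this mix gives (5/7)·4 + (2/7)·10 = 40/7.
Against Z this mix gives (5/7)·6 + (2/7)·5 = 40/7.
All of Player 2's active replies (Y, Z) yield 40/7, and no column does worse for Player 1. The mix makes Player 2 indifferent and guarantees 40/7, so it is optimal.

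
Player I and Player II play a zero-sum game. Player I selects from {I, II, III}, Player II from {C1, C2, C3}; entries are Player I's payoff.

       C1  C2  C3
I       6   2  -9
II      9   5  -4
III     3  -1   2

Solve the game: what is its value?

Row minima: I → -9, II → -4, III → -1; maximin = -1.
Column maxima: C1 → 9, C2 → 5, C3 → 2; minimax = 2.
-1 ≠ 2, so there is no saddle point; optimal play is mixed.
I is strictly dominated by II, so Player I never plays it.
C1 is strictly dominated by C2 (it gives Player I strictly more in every row), so Player II never plays it.
On the remaining 2×2 (II, III vs C2, C3):
Let Player I play II with probability p. Expected payoff against C2: 5p + (-1)(1−p) = 6p − 1; against C3: (-4)p + 2(1−p) = −6p + 2.
Setting these equal: 6p − 1 = −6p + 2 ⇒ 12p = 3 ⇒ p = 1/4, and the value is (6)·(1/4) − 1 = 1/2.
For Player II: with q = P(C2), equating II's and III's payoffs gives 9q − 4 = −3q + 2 ⇒ q = 1/2.

1/2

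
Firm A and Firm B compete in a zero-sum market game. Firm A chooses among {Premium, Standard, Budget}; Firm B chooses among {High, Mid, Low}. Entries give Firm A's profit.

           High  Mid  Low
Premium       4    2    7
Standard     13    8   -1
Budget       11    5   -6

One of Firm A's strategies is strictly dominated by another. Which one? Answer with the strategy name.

Standard gives a strictly higher payoff than Budget against every column: 13 > 11, 8 > 5, -1 > -6.
So Budget is strictly dominated and Firm A never plays it.

Budget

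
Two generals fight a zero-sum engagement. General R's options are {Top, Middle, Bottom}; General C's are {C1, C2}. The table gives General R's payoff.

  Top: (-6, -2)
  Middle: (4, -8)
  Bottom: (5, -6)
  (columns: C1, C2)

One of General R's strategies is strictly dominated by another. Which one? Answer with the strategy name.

Bottom gives a strictly higher payoff than Middle against every column: 5 > 4, -6 > -8.
So Middle is strictly dominated and General R never plays it.

Middle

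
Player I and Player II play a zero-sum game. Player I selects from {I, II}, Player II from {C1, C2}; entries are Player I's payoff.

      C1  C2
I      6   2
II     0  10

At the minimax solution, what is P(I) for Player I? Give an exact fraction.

5/7

Row minima: I → 2, II → 0; maximin = 2.
Column maxima: C1 → 6, C2 → 10; minimax = 6.
2 ≠ 6, so there is no saddle point; optimal play is mixed.
Let Player I play I with probability p. Expected payoff against C1: 6p + 0(1−p) = 6p; against C2: 2p + 10(1−p) = −8p + 10.
Setting these equal: 6p = −8p + 10 ⇒ 14p = 10 ⇒ p = 5/7, and the value is (6)·(5/7) = 30/7.
For Player II: with q = P(C1), equating I's and II's payoffs gives 4q + 2 = −10q + 10 ⇒ q = 4/7.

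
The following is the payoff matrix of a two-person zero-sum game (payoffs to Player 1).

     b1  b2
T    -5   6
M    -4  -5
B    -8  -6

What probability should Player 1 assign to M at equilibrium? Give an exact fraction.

11/12

Row minima: T → -5, M → -5, B → -8; maximin = -5.
Column maxima: b1 → -4, b2 → 6; minimax = -4.
-5 ≠ -4, so there is no saddle point; optimal play is mixed.
B is strictly dominated by T, so Player 1 never plays it.
On the remaining 2×2 (T, M vs b1, b2):
Let Player 1 play T with probability p. Expected payoff against b1: (-5)p + (-4)(1−p) = −p − 4; against b2: 6p + (-5)(1−p) = 11p − 5.
Setting these equal: −p − 4 = 11p − 5 ⇒ −12p = -1 ⇒ p = 1/12, and the value is (-1)·(1/12) − 4 = -49/12.
For Player 2: with q = P(b1), equating T's and M's payoffs gives −11q + 6 = q − 5 ⇒ q = 11/12.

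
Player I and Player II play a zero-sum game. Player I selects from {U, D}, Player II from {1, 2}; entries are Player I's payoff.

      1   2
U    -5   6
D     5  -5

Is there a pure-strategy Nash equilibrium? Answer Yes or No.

No

Row minima: U → -5, D → -5; maximin = -5.
Column maxima: 1 → 5, 2 → 6; minimax = 5.
-5 ≠ 5, so no pure-strategy equilibrium exists.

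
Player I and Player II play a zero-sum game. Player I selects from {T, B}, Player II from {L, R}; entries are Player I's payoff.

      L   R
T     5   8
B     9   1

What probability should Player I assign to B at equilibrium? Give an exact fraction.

Row minima: T → 5, B → 1; maximin = 5.
Column maxima: L → 9, R → 8; minimax = 8.
5 ≠ 8, so there is no saddle point; optimal play is mixed.
Let Player I play T with probability p. Expected payoff against L: 5p + 9(1−p) = −4p + 9; against R: 8p + 1(1−p) = 7p + 1.
Setting these equal: −4p + 9 = 7p + 1 ⇒ −11p = -8 ⇒ p = 8/11, and the value is (-4)·(8/11) + 9 = 67/11.
For Player II: with q = P(L), equating T's and B's payoffs gives −3q + 8 = 8q + 1 ⇒ q = 7/11.

3/11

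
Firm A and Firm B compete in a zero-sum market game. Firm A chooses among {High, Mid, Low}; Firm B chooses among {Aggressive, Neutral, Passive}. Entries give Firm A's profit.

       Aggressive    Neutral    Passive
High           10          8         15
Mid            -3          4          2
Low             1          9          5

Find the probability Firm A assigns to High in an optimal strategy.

4/5

Row minima: High → 8, Mid → -3, Low → 1; maximin = 8.
Column maxima: Aggressive → 10, Neutral → 9, Passive → 15; minimax = 9.
8 ≠ 9, so there is no saddle point; optimal play is mixed.
Mid is strictly dominated by High, so Firm A never plays it.
Passive is strictly dominated by Aggressive (it gives Firm A strictly more in every row), so Firm B never plays it.
On the remaining 2×2 (High, Low vs Aggressive, Neutral):
Let Firm A play High with probability p. Expected payoff against Aggressive: 10p + 1(1−p) = 9p + 1; against Neutral: 8p + 9(1−p) = −p + 9.
Setting these equal: 9p + 1 = −p + 9 ⇒ 10p = 8 ⇒ p = 4/5, and the value is (9)·(4/5) + 1 = 41/5.
For Firm B: with q = P(Aggressive), equating High's and Low's payoffs gives 2q + 8 = −8q + 9 ⇒ q = 1/10.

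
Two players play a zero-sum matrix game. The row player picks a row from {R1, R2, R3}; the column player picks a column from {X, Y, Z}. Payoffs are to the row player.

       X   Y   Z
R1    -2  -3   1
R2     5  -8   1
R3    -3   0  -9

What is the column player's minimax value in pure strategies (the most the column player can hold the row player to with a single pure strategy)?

Column maxima: X → 5, Y → 0, Z → 1.
The smallest of these is 0.

0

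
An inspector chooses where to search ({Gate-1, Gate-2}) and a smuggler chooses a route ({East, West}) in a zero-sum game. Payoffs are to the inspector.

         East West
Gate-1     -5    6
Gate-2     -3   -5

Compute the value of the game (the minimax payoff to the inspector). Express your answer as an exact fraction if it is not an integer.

Row minima: Gate-1 → -5, Gate-2 → -5; maximin = -5.
Column maxima: East → -3, West → 6; minimax = -3.
-5 ≠ -3, so there is no saddle point; optimal play is mixed.
Let the inspector play Gate-1 with probability p. Expected payoff against East: (-5)p + (-3)(1−p) = −2p − 3; against West: 6p + (-5)(1−p) = 11p − 5.
Setting these equal: −2p − 3 = 11p − 5 ⇒ −13p = -2 ⇒ p = 2/13, and the value is (-2)·(2/13) − 3 = -43/13.
For the smuggler: with q = P(East), equating Gate-1's and Gate-2's payoffs gives −11q + 6 = 2q − 5 ⇒ q = 11/13.

-43/13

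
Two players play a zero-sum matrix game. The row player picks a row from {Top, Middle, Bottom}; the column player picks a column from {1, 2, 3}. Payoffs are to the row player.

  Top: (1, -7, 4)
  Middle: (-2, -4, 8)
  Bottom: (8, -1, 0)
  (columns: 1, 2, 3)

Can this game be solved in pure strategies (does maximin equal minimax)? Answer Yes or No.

Row minima: Top → -7, Middle → -4, Bottom → -1; maximin = -1.
Column maxima: 1 → 8, 2 → -1, 3 → 8; minimax = -1.
maximin = minimax = -1, so a saddle point exists.

Yes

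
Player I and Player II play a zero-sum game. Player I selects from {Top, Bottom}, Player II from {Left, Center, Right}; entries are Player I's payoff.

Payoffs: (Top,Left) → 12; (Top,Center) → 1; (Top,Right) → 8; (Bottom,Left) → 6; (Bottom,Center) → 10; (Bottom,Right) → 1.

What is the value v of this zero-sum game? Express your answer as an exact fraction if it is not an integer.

79/16

Row minima: Top → 1, Bottom → 1; maximin = 1.
Column maxima: Left → 12, Center → 10, Right → 8; minimax = 8.
1 ≠ 8, so there is no saddle point; optimal play is mixed.
Left is strictly dominated by Right (it gives Player I strictly more in every row), so Player II never plays it.
On the remaining 2×2 (Top, Bottom vs Center, Right):
Let Player I play Top with probability p. Expected payoff against Center: 1p + 10(1−p) = −9p + 10; against Right: 8p + 1(1−p) = 7p + 1.
Setting these equal: −9p + 10 = 7p + 1 ⇒ −16p = -9 ⇒ p = 9/16, and the value is (-9)·(9/16) + 10 = 79/16.
For Player II: with q = P(Center), equating Top's and Bottom's payoffs gives −7q + 8 = 9q + 1 ⇒ q = 7/16.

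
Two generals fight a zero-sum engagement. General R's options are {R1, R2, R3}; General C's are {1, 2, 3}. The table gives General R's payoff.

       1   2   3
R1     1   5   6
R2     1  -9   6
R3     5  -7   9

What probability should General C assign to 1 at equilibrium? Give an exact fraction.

3/4

Row minima: R1 → 1, R2 → -9, R3 → -7; maximin = 1.
Column maxima: 1 → 5, 2 → 5, 3 → 9; minimax = 5.
1 ≠ 5, so there is no saddle point; optimal play is mixed.
R2 is strictly dominated by R3, so General R never plays it.
3 is strictly dominated by 1 (it gives General R strictly more in every row), so General C never plays it.
On the remaining 2×2 (R1, R3 vs 1, 2):
Let General R play R1 with probability p. Expected payoff against 1: 1p + 5(1−p) = −4p + 5; against 2: 5p + (-7)(1−p) = 12p − 7.
Setting these equal: −4p + 5 = 12p − 7 ⇒ −16p = -12 ⇒ p = 3/4, and the value is (-4)·(3/4) + 5 = 2.
For General C: with q = P(1), equating R1's and R3's payoffs gives −4q + 5 = 12q − 7 ⇒ q = 3/4.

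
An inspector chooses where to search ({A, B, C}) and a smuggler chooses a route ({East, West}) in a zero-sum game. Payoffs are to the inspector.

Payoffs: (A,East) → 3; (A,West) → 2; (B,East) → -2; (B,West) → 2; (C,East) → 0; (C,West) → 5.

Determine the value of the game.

5/2

Row minima: A → 2, B → -2, C → 0; maximin = 2.
Column maxima: East → 3, West → 5; minimax = 3.
2 ≠ 3, so there is no saddle point; optimal play is mixed.
B is strictly dominated by C, so the inspector never plays it.
On the remaining 2×2 (A, C vs East, West):
Let the inspector play A with probability p. Expected payoff against East: 3p + 0(1−p) = 3p; against West: 2p + 5(1−p) = −3p + 5.
Setting these equal: 3p = −3p + 5 ⇒ 6p = 5 ⇒ p = 5/6, and the value is (3)·(5/6) = 5/2.
For the smuggler: with q = P(East), equating A's and C's payoffs gives q + 2 = −5q + 5 ⇒ q = 1/2.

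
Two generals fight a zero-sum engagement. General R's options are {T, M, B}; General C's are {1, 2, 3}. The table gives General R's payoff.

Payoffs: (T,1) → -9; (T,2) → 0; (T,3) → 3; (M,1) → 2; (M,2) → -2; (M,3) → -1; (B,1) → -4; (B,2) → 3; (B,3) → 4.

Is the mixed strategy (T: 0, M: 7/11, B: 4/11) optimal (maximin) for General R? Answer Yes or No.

Yes

Against 1 this mix gives (7/11)·2 + (4/11)·(-4) = -2/11.
Against 2 this mix gives (7/11)·(-2) + (4/11)·3 = -2/11.
Against 3 this mix gives (7/11)·(-1) + (4/11)·4 = 9/11.
All of General C's active replies (1, 2) yield -2/11, and no column does worse for General R. The mix makes General C indifferent and guarantees -2/11, so it is optimal.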